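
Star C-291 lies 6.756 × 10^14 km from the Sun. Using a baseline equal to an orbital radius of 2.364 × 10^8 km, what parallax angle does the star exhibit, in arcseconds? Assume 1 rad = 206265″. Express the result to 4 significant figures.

θ ≈ B/d = (2.364 × 10^8) / (6.756 × 10^14) = 3.4991 × 10^-7 rad.
In arcseconds: 3.4991 × 10^-7 × 206265 = 0.072174″.

0.07217 arcsec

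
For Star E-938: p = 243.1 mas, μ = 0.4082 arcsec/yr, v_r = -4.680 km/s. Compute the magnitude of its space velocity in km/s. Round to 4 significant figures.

9.233 km/s

d = 1/p = 1/0.2431″ = 4.1135 pc.
v_t = 4.740 μ d = 4.740 × 0.4082 × 4.1135 = 7.9591 km/s.
v = √(v_r² + v_t²) = √((-4.680)² + 7.9591²) = √85.2497 = 9.2331 km/s.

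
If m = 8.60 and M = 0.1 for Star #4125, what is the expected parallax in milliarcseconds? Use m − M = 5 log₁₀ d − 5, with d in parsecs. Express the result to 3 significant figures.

2.00 mas

m − M = 8.60 − 0.1 = 8.50.
d = 10^((m−M)/5 + 1) = 10^2.700 = 501.19 pc.
p = 1/d = 1/501.19 = 0.0019953 arcsec = 1.9953 mas.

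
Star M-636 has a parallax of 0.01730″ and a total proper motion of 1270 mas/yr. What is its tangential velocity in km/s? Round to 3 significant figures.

348 km/s

d = 1/p = 1/0.01730″ = 57.803 pc.
μ = 1270 mas/yr = 1.27 ″/yr.
v_t = 4.74 × μ × d = 4.74 × 1.27 × 57.803 = 347.96 km/s.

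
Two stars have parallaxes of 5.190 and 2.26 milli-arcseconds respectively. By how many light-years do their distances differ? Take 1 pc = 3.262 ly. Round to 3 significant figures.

815 ly

d_A = 1/0.005190″ = 192.68 pc; d_B = 1/0.002260″ = 442.48 pc.
|d_B − d_A| = |442.48 − 192.68| = 249.8 pc = 249.8 × 3.262 ly = 814.85 ly.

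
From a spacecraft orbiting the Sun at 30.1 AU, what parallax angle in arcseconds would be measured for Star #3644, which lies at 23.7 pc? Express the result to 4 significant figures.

p (arcsec) = B (AU) / d (pc).
p = 30.1 / 23.7 = 1.27 arcsec.

1.270 arcsec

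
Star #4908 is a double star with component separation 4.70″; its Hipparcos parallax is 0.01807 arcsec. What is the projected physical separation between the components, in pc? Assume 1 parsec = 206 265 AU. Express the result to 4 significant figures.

d = 1/p = 1/0.01807″ = 55.34 pc.
At distance d (pc), an angle of θ arcsec spans θ·d AU: s = 4.70 × 55.34 = 260.1 AU.
= 260.1 / 206265 = 0.0012610 pc.

0.001261 pc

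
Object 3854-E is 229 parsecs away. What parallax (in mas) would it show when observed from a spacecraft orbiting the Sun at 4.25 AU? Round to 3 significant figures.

p (arcsec) = B (AU) / d (pc).
p = 4.25 / 229 = 0.018559 arcsec = 18.559 mas.

18.6 mas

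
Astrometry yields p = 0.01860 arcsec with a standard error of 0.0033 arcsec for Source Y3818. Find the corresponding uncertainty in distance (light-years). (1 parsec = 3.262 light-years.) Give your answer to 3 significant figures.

31.1 ly

d = 1/p, so σ_d = σ_p / p².
σ_d = 0.00330 / (0.01860)² = 0.00330 / 0.00034596 = 9.5387 pc = 9.5387 × 3.262 ly = 31.115 ly.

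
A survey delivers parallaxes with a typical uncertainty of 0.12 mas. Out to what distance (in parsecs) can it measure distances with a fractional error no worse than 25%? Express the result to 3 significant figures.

σ_d/d = σ_p/p, so the condition is σ_p/p ≤ 0.25, i.e. p ≥ σ_p/0.25.
p_min = 0.12/0.25 = 0.48 mas = 0.00048 arcsec.
d_max = 1/p_min = 1/0.00048 = 2083.3 pc.

2080 pc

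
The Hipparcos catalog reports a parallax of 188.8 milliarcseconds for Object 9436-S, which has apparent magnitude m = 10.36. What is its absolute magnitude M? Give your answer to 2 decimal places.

d = 1/p = 1/0.1888″ = 5.2966 pc.
m − M = 5 log₁₀(5.2966) − 5 = 3.6200 − 5 = -1.3800.
M = m − (m − M) = 10.36 − (-1.3800) = 11.74.

M = 11.74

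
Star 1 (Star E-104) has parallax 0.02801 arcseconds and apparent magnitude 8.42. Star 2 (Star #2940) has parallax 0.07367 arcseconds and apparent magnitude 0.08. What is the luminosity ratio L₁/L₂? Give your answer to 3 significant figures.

L₁/L₂ = 0.00319

d₁ = 1/p₁ = 1/0.02801″ = 35.702 pc; d₂ = 1/p₂ = 1/0.07367″ = 13.574 pc.
M₁ = m₁ − 5 log₁₀ d₁ + 5 = 8.42 − 7.7635 + 5 = 5.6565.
M₂ = 0.08 − 5.6635 + 5 = -0.5835.
L₁/L₂ = 10^(0.4(M₂ − M₁)) = 10^(0.4 × (-6.2400)) = 10^(-2.49600) = 0.0031915.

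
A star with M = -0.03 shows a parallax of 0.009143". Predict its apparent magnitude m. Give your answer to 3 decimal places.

m = 5.165

d = 1/p = 1/0.009143″ = 109.37 pc.
m − M = 5 log₁₀ d − 5 = 5 log₁₀(109.37) − 5 = 10.1945 − 5 = 5.1945.
m = M + (m − M) = -0.03 + 5.1945 = 5.165.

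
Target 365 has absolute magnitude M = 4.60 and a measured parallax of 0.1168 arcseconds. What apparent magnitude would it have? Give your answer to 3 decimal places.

d = 1/p = 1/0.1168″ = 8.5616 pc.
m − M = 5 log₁₀ d − 5 = 5 log₁₀(8.5616) − 5 = 4.6628 − 5 = -0.3372.
m = M + (m − M) = 4.60 + (-0.3372) = 4.263.

m = 4.263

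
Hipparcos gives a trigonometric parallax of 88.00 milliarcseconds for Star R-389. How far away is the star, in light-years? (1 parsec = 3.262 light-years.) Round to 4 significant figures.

37.07 light years

p = 88.00 milliarcseconds = 0.08800 arcsec.
d = 1/p = 1/0.08800 = 11.364 pc.
In light-years: 11.364 × 3.262 = 37.069 ly.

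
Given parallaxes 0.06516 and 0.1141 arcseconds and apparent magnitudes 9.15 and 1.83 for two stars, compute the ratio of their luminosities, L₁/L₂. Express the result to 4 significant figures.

L₁/L₂ = 0.003619

d₁ = 1/p₁ = 1/0.06516″ = 15.347 pc; d₂ = 1/p₂ = 1/0.1141″ = 8.7642 pc.
M₁ = m₁ − 5 log₁₀ d₁ + 5 = 9.15 − 5.9301 + 5 = 8.2199.
M₂ = 1.83 − 4.7136 + 5 = 2.1164.
L₁/L₂ = 10^(0.4(M₂ − M₁)) = 10^(0.4 × (-6.1035)) = 10^(-2.44140) = 0.0036191.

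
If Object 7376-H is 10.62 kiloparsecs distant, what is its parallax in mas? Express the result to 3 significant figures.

d = 10.62 kpc = 10620 pc.
p = 1/d = 1/10620 = 0.000094162 arcsec.
= 0.000094162 × 1000 = 0.094162 mas.

0.0942 mas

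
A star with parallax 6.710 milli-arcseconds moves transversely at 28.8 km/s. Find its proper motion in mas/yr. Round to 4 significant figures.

40.77 mas/yr

d = 1/p = 1/0.006710″ = 149.03 pc.
μ = v_t / (4.74 d) = 28.8 / (4.74 × 149.03) = 28.8 / 706.4 = 0.04077 ″/yr = 40.77 mas/yr.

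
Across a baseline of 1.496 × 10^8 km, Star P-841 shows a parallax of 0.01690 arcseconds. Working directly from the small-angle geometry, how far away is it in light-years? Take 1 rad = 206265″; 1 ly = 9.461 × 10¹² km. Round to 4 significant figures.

193.0 ly

θ = 0.01690″ = 0.01690/206265 = 8.1933 × 10^-8 rad.
d = B/θ = (1.496 × 10^8) / (8.1933 × 10^-8) = 1.8259 × 10^15 km = (1.8259 × 10^15) / (9.461 × 10^12) ly = 192.99 ly.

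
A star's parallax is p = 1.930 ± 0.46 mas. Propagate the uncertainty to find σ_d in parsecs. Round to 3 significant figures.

d = 1/p, so σ_d = σ_p / p².
σ_d = 0.000460 / (0.001930)² = 0.000460 / 0.0000037249 = 123.49 pc.

123 pc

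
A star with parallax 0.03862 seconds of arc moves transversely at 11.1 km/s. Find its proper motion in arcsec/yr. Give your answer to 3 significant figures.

0.0904 arcsec/yr

d = 1/p = 1/0.03862″ = 25.893 pc.
μ = v_t / (4.74 d) = 11.1 / (4.74 × 25.893) = 11.1 / 122.73 = 0.090442 ″/yr.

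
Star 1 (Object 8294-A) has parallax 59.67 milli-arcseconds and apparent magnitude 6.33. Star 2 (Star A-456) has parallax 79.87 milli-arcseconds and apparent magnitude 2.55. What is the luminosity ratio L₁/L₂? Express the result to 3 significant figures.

d₁ = 1/p₁ = 1/0.05967″ = 16.759 pc; d₂ = 1/p₂ = 1/0.07987″ = 12.52 pc.
M₁ = m₁ − 5 log₁₀ d₁ + 5 = 6.33 − 6.1212 + 5 = 5.2088.
M₂ = 2.55 − 5.4880 + 5 = 2.0620.
L₁/L₂ = 10^(0.4(M₂ − M₁)) = 10^(0.4 × (-3.1468)) = 10^(-1.25872) = 0.055116.

L₁/L₂ = 0.0551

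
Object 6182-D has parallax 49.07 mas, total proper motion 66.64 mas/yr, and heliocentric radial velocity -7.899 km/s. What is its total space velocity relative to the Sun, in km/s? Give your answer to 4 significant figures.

d = 1/p = 1/0.04907″ = 20.379 pc.
μ = 66.64 mas/yr = 0.06664 ″/yr.
v_t = 4.740 μ d = 4.740 × 0.06664 × 20.379 = 6.4372 km/s.
v = √(v_r² + v_t²) = √((-7.899)² + 6.4372²) = √103.832 = 10.19 km/s.

10.19 km/s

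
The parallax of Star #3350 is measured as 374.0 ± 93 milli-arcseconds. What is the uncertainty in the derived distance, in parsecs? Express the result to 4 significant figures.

d = 1/p, so σ_d = σ_p / p².
σ_d = 0.0930 / (0.3740)² = 0.0930 / 0.13988 = 0.66486 pc.

0.6649 pc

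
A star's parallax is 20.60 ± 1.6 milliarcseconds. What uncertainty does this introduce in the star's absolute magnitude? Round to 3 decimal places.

M = m − 5 log₁₀ d + 5 = m + 5 log₁₀ p + 5, so ∂M/∂p = 5/(p ln 10).
σ_M = (5/ln 10) · (σ_p/p) = 2.1715 × 1.6/20.60 = 2.1715 × 0.07767 = 0.16866.

σ_M = 0.169 mag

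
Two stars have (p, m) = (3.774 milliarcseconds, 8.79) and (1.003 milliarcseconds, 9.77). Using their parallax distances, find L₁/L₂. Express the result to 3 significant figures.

d₁ = 1/p₁ = 1/0.003774″ = 264.97 pc; d₂ = 1/p₂ = 1/0.001003″ = 997.01 pc.
M₁ = m₁ − 5 log₁₀ d₁ + 5 = 8.79 − 12.1160 + 5 = 1.6740.
M₂ = 9.77 − 14.9935 + 5 = -0.2235.
L₁/L₂ = 10^(0.4(M₂ − M₁)) = 10^(0.4 × (-1.8975)) = 10^(-0.75900) = 0.17418.

L₁/L₂ = 0.174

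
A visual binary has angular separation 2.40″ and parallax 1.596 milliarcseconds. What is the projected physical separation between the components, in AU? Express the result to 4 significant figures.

1504 AU

d = 1/p = 1/0.001596″ = 626.57 pc.
At distance d (pc), an angle of θ arcsec spans θ·d AU: s = 2.40 × 626.57 = 1503.8 AU.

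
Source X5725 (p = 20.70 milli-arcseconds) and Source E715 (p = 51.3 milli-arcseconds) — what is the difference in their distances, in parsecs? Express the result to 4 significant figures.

28.82 pc

d_A = 1/0.02070″ = 48.309 pc; d_B = 1/0.05130″ = 19.493 pc.
|d_B − d_A| = |19.493 − 48.309| = 28.816 pc.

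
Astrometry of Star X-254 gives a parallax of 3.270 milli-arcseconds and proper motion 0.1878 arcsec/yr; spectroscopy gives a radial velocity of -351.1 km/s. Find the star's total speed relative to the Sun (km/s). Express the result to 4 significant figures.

444.3 km/s

d = 1/p = 1/0.003270″ = 305.81 pc.
v_t = 4.740 μ d = 4.740 × 0.1878 × 305.81 = 272.22 km/s.
v = √(v_r² + v_t²) = √((-351.1)² + 272.22²) = √197375 = 444.27 km/s.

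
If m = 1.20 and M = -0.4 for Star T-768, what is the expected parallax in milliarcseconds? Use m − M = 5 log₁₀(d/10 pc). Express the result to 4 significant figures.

m − M = 1.20 − (-0.4) = 1.60.
d = 10^((m−M)/5 + 1) = 10^1.320 = 20.893 pc.
p = 1/d = 1/20.893 = 0.047863 arcsec = 47.863 mas.

47.86 mas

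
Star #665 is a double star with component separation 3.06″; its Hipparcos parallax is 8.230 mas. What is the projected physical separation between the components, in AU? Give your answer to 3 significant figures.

d = 1/p = 1/0.008230″ = 121.51 pc.
At distance d (pc), an angle of θ arcsec spans θ·d AU: s = 3.06 × 121.51 = 371.82 AU.

372 AU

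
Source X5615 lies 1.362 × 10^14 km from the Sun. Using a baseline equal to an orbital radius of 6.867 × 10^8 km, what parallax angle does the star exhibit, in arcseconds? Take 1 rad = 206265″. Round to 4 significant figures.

1.040 arcsec

θ ≈ B/d = (6.867 × 10^8) / (1.362 × 10^14) = 5.0419 × 10^-6 rad.
In arcseconds: 5.0419 × 10^-6 × 206265 = 1.04″.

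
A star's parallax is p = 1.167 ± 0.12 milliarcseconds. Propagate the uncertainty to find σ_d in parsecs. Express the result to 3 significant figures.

88.1 pc

d = 1/p, so σ_d = σ_p / p².
σ_d = 0.000120 / (0.001167)² = 0.000120 / 0.0000013619 = 88.112 pc.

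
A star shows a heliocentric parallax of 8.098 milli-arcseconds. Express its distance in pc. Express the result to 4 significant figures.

p = 8.098 milli-arcseconds = 0.008098 arcsec.
d = 1/p = 1/0.008098 = 123.49 pc.

123.5 pc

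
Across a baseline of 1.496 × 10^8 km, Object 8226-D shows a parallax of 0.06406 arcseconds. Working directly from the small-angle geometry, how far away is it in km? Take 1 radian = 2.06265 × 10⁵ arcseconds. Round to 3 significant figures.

θ = 0.06406″ = 0.06406/206265 = 3.1057 × 10^-7 rad.
d = B/θ = (1.496 × 10^8) / (3.1057 × 10^-7) = 4.8169 × 10^14 km.

4.82 × 10^14 km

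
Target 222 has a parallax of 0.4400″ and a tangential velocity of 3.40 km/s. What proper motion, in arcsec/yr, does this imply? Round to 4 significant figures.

0.3156 arcsec/yr

d = 1/p = 1/0.4400″ = 2.2727 pc.
μ = v_t / (4.74 d) = 3.40 / (4.74 × 2.2727) = 3.40 / 10.773 = 0.3156 ″/yr.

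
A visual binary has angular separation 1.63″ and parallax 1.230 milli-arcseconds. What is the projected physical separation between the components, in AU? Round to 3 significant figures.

1330 AU

d = 1/p = 1/0.001230″ = 813.01 pc.
At distance d (pc), an angle of θ arcsec spans θ·d AU: s = 1.63 × 813.01 = 1325.2 AU.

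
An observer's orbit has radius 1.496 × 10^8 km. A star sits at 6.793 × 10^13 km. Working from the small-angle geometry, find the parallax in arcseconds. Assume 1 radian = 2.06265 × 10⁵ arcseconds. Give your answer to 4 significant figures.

0.4543 arcsec

θ ≈ B/d = (1.496 × 10^8) / (6.793 × 10^13) = 2.2023 × 10^-6 rad.
In arcseconds: 2.2023 × 10^-6 × 206265 = 0.45426″.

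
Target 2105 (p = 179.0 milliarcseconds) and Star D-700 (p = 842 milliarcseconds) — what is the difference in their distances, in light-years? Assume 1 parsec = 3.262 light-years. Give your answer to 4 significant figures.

d_A = 1/0.1790″ = 5.5866 pc; d_B = 1/0.8420″ = 1.1876 pc.
|d_B − d_A| = |1.1876 − 5.5866| = 4.399 pc = 4.399 × 3.262 ly = 14.35 ly.

14.35 ly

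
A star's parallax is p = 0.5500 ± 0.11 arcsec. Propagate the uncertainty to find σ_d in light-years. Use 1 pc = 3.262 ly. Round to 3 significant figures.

d = 1/p, so σ_d = σ_p / p².
σ_d = 0.110 / (0.5500)² = 0.110 / 0.3025 = 0.36364 pc = 0.36364 × 3.262 ly = 1.1862 ly.

1.19 ly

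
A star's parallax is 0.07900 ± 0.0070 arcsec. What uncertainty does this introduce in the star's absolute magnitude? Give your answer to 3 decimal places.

σ_M = 0.192 mag

M = m − 5 log₁₀ d + 5 = m + 5 log₁₀ p + 5, so ∂M/∂p = 5/(p ln 10).
σ_M = (5/ln 10) · (σ_p/p) = 2.1715 × 0.0070/0.07900 = 2.1715 × 0.088608 = 0.19241.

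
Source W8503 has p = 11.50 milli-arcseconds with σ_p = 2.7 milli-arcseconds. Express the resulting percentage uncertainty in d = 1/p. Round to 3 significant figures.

23.5%

For d = 1/p, |σ_d/d| = |σ_p/p|.
σ_p/p = 2.7 / 11.50 = 0.23478 = 23.478%.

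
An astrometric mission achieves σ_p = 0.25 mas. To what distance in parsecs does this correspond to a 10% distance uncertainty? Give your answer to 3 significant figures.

σ_d/d = σ_p/p, so the condition is σ_p/p ≤ 0.10, i.e. p ≥ σ_p/0.10.
p_min = 0.25/0.10 = 2.5 mas = 0.0025 arcsec.
d_max = 1/p_min = 1/0.0025 = 400 pc.

400 pc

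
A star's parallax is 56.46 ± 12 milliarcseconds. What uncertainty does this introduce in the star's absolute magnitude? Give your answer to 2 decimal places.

σ_M = 0.46 mag

M = m − 5 log₁₀ d + 5 = m + 5 log₁₀ p + 5, so ∂M/∂p = 5/(p ln 10).
σ_M = (5/ln 10) · (σ_p/p) = 2.1715 × 12/56.46 = 2.1715 × 0.21254 = 0.46153.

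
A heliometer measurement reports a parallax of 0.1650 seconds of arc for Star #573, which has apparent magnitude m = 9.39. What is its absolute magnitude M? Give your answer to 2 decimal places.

M = 10.48

d = 1/p = 1/0.1650″ = 6.0606 pc.
m − M = 5 log₁₀(6.0606) − 5 = 3.9126 − 5 = -1.0874.
M = m − (m − M) = 9.39 − (-1.0874) = 10.48.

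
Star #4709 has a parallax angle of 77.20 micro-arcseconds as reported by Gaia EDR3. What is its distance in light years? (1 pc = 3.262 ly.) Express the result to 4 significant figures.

42250 light years

p = 77.20 micro-arcseconds = 0.00007720 arcsec.
d = 1/p = 1/0.00007720 = 12953 pc.
In light-years: 12953 × 3.262 = 42253 ly.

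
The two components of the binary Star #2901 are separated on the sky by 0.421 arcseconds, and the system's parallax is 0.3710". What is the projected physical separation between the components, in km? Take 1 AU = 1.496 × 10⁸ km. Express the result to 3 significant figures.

1.70 × 10^8 km

d = 1/p = 1/0.3710″ = 2.6954 pc.
At distance d (pc), an angle of θ arcsec spans θ·d AU: s = 0.421 × 2.6954 = 1.1348 AU.
= 1.1348 × 1.496 × 10⁸ km = 1.6977 × 10^8 km.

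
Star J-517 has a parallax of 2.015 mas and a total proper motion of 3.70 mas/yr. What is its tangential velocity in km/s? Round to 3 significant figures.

d = 1/p = 1/0.002015″ = 496.28 pc.
μ = 3.70 mas/yr = 0.00370 ″/yr.
v_t = 4.74 × μ × d = 4.74 × 0.00370 × 496.28 = 8.7038 km/s.

8.70 km/s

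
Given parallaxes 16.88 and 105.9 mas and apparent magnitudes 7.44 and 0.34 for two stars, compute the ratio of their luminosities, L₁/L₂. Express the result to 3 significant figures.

L₁/L₂ = 0.0569

d₁ = 1/p₁ = 1/0.01688″ = 59.242 pc; d₂ = 1/p₂ = 1/0.1059″ = 9.4429 pc.
M₁ = m₁ − 5 log₁₀ d₁ + 5 = 7.44 − 8.8631 + 5 = 3.5769.
M₂ = 0.34 − 4.8755 + 5 = 0.4645.
L₁/L₂ = 10^(0.4(M₂ − M₁)) = 10^(0.4 × (-3.1124)) = 10^(-1.24496) = 0.056891.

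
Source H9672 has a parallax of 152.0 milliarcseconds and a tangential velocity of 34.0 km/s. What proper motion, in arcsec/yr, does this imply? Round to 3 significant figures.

1.09 arcsec/yr

d = 1/p = 1/0.1520″ = 6.5789 pc.
μ = v_t / (4.74 d) = 34.0 / (4.74 × 6.5789) = 34.0 / 31.184 = 1.0903 ″/yr.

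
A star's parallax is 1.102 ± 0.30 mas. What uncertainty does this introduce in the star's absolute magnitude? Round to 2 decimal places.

σ_M = 0.59 mag

M = m − 5 log₁₀ d + 5 = m + 5 log₁₀ p + 5, so ∂M/∂p = 5/(p ln 10).
σ_M = (5/ln 10) · (σ_p/p) = 2.1715 × 0.30/1.102 = 2.1715 × 0.27223 = 0.59115.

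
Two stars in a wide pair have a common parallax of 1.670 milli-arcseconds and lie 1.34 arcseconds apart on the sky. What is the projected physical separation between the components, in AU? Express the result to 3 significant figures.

802 AU

d = 1/p = 1/0.001670″ = 598.8 pc.
At distance d (pc), an angle of θ arcsec spans θ·d AU: s = 1.34 × 598.8 = 802.39 AU.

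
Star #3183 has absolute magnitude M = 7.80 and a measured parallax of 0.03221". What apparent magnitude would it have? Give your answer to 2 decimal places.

d = 1/p = 1/0.03221″ = 31.046 pc.
m − M = 5 log₁₀ d − 5 = 5 log₁₀(31.046) − 5 = 7.4600 − 5 = 2.4600.
m = M + (m − M) = 7.80 + 2.4600 = 10.26.

m = 10.26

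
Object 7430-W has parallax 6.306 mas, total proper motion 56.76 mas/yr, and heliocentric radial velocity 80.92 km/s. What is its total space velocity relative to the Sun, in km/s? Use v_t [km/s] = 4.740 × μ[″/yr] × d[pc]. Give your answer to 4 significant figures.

d = 1/p = 1/0.006306″ = 158.58 pc.
μ = 56.76 mas/yr = 0.05676 ″/yr.
v_t = 4.740 μ d = 4.740 × 0.05676 × 158.58 = 42.665 km/s.
v = √(v_r² + v_t²) = √(80.92² + 42.665²) = √8368.35 = 91.479 km/s.

91.48 km/s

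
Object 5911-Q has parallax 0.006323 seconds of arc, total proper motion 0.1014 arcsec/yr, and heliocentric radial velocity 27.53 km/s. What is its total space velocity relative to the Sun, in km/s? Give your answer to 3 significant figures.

d = 1/p = 1/0.006323″ = 158.15 pc.
v_t = 4.740 μ d = 4.740 × 0.1014 × 158.15 = 76.013 km/s.
v = √(v_r² + v_t²) = √(27.53² + 76.013²) = √6535.88 = 80.845 km/s.

80.8 km/s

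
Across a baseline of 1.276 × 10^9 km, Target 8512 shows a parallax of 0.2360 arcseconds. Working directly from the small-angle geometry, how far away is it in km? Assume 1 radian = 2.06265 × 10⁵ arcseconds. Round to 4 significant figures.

θ = 0.2360″ = 0.2360/206265 = 1.1442 × 10^-6 rad.
d = B/θ = (1.276 × 10^9) / (1.1442 × 10^-6) = 1.1152 × 10^15 km.

1.115 × 10^15 km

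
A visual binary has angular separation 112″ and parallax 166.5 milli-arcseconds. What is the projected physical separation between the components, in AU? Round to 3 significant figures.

d = 1/p = 1/0.1665″ = 6.006 pc.
At distance d (pc), an angle of θ arcsec spans θ·d AU: s = 112 × 6.006 = 672.67 AU.

673 AU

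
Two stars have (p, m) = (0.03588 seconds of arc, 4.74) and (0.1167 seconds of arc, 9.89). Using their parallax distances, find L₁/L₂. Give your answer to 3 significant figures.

d₁ = 1/p₁ = 1/0.03588″ = 27.871 pc; d₂ = 1/p₂ = 1/0.1167″ = 8.569 pc.
M₁ = m₁ − 5 log₁₀ d₁ + 5 = 4.74 − 7.2258 + 5 = 2.5142.
M₂ = 9.89 − 4.6647 + 5 = 10.2253.
L₁/L₂ = 10^(0.4(M₂ − M₁)) = 10^(0.4 × 7.7111) = 10^3.08444 = 1214.6.

L₁/L₂ = 1210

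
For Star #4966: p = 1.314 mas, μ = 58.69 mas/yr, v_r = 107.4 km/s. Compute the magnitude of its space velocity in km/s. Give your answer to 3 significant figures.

237 km/s

d = 1/p = 1/0.001314″ = 761.04 pc.
μ = 58.69 mas/yr = 0.05869 ″/yr.
v_t = 4.740 μ d = 4.740 × 0.05869 × 761.04 = 211.71 km/s.
v = √(v_r² + v_t²) = √(107.4² + 211.71²) = √56355.9 = 237.39 km/s.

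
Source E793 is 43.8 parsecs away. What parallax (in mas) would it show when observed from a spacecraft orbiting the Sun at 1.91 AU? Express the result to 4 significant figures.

43.61 mas

p (arcsec) = B (AU) / d (pc).
p = 1.91 / 43.8 = 0.043607 arcsec = 43.607 mas.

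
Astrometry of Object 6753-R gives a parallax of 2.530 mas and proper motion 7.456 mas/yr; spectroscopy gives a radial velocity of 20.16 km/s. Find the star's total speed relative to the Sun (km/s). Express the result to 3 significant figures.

24.5 km/s

d = 1/p = 1/0.002530″ = 395.26 pc.
μ = 7.456 mas/yr = 0.007456 ″/yr.
v_t = 4.740 μ d = 4.740 × 0.007456 × 395.26 = 13.969 km/s.
v = √(v_r² + v_t²) = √(20.16² + 13.969²) = √601.559 = 24.527 km/s.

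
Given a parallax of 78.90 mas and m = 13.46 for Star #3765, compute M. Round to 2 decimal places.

M = 12.95

d = 1/p = 1/0.07890″ = 12.674 pc.
m − M = 5 log₁₀(12.674) − 5 = 5.5146 − 5 = 0.5146.
M = m − (m − M) = 13.46 − 0.5146 = 12.95.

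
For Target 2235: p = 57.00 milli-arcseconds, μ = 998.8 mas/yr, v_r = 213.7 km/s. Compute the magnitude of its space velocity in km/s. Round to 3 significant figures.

229 km/s

d = 1/p = 1/0.05700″ = 17.544 pc.
μ = 998.8 mas/yr = 0.9988 ″/yr.
v_t = 4.740 μ d = 4.740 × 0.9988 × 17.544 = 83.059 km/s.
v = √(v_r² + v_t²) = √(213.7² + 83.059²) = √52566.5 = 229.27 km/s.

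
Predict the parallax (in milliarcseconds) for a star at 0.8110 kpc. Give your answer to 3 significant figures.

1.23 mas

d = 0.8110 kpc = 811 pc.
p = 1/d = 1/811 = 0.001233 arcsec.
= 0.001233 × 1000 = 1.233 mas.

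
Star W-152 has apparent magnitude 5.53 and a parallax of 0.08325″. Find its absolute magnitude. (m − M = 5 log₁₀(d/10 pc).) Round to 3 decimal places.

d = 1/p = 1/0.08325″ = 12.012 pc.
m − M = 5 log₁₀(12.012) − 5 = 5.3981 − 5 = 0.3981.
M = m − (m − M) = 5.53 − 0.3981 = 5.132.

M = 5.132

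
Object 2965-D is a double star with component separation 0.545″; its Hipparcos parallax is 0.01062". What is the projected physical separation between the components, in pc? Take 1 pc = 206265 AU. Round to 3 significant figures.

0.000249 pc

d = 1/p = 1/0.01062″ = 94.162 pc.
At distance d (pc), an angle of θ arcsec spans θ·d AU: s = 0.545 × 94.162 = 51.318 AU.
= 51.318 / 206265 = 0.00024880 pc.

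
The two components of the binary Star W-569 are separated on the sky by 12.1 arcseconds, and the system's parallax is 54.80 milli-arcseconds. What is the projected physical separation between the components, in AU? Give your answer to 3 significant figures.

d = 1/p = 1/0.05480″ = 18.248 pc.
At distance d (pc), an angle of θ arcsec spans θ·d AU: s = 12.1 × 18.248 = 220.8 AU.

221 AU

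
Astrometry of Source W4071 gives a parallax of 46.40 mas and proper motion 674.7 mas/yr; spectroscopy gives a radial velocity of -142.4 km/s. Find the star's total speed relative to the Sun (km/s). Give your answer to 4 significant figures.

d = 1/p = 1/0.04640″ = 21.552 pc.
μ = 674.7 mas/yr = 0.6747 ″/yr.
v_t = 4.740 μ d = 4.740 × 0.6747 × 21.552 = 68.925 km/s.
v = √(v_r² + v_t²) = √((-142.4)² + 68.925²) = √25028.4 = 158.2 km/s.

158.2 km/s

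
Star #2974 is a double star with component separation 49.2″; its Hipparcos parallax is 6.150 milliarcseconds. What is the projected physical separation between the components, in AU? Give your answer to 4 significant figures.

d = 1/p = 1/0.006150″ = 162.6 pc.
At distance d (pc), an angle of θ arcsec spans θ·d AU: s = 49.2 × 162.6 = 7999.9 AU.

8000 AU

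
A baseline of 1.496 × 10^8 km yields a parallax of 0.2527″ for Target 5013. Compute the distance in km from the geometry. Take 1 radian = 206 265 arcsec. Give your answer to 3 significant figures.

θ = 0.2527″ = 0.2527/206265 = 1.2251 × 10^-6 rad.
d = B/θ = (1.496 × 10^8) / (1.2251 × 10^-6) = 1.2211 × 10^14 km.

1.22 × 10^14 km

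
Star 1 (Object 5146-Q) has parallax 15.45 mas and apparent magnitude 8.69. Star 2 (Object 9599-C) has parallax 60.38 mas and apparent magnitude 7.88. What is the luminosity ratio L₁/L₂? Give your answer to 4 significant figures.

L₁/L₂ = 7.243

d₁ = 1/p₁ = 1/0.01545″ = 64.725 pc; d₂ = 1/p₂ = 1/0.06038″ = 16.562 pc.
M₁ = m₁ − 5 log₁₀ d₁ + 5 = 8.69 − 9.0554 + 5 = 4.6346.
M₂ = 7.88 − 6.0956 + 5 = 6.7844.
L₁/L₂ = 10^(0.4(M₂ − M₁)) = 10^(0.4 × 2.1498) = 10^0.85992 = 7.243.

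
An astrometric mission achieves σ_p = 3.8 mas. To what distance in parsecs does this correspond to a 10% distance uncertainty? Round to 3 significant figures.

26.3 pc

σ_d/d = σ_p/p, so the condition is σ_p/p ≤ 0.10, i.e. p ≥ σ_p/0.10.
p_min = 3.8/0.10 = 38 mas = 0.038 arcsec.
d_max = 1/p_min = 1/0.038 = 26.316 pc.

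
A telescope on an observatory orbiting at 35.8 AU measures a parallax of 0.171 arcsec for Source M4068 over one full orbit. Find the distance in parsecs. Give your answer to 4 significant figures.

209.4 pc

With baseline B (in AU) and parallax p (in arcsec), d = B/p parsecs.
d = 35.8 / 0.171 = 209.36 pc.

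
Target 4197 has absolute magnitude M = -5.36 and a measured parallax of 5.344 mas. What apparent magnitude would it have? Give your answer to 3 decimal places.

d = 1/p = 1/0.005344″ = 187.13 pc.
m − M = 5 log₁₀ d − 5 = 5 log₁₀(187.13) − 5 = 11.3607 − 5 = 6.3607.
m = M + (m − M) = -5.36 + 6.3607 = 1.001.

m = 1.001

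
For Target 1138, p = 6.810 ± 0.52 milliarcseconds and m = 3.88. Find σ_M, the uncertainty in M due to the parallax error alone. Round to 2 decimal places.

M = m − 5 log₁₀ d + 5 = m + 5 log₁₀ p + 5, so ∂M/∂p = 5/(p ln 10).
σ_M = (5/ln 10) · (σ_p/p) = 2.1715 × 0.52/6.810 = 2.1715 × 0.076358 = 0.16581.

σ_M = 0.17 mag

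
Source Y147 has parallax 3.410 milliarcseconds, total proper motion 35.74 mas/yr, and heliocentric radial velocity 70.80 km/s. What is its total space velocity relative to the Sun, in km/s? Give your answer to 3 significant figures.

86.5 km/s

d = 1/p = 1/0.003410″ = 293.26 pc.
μ = 35.74 mas/yr = 0.03574 ″/yr.
v_t = 4.740 μ d = 4.740 × 0.03574 × 293.26 = 49.68 km/s.
v = √(v_r² + v_t²) = √(70.80² + 49.68²) = √7480.74 = 86.491 km/s.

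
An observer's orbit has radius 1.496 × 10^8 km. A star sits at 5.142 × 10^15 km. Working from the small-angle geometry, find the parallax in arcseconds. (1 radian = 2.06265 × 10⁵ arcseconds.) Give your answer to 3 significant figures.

0.00600 arcsec

θ ≈ B/d = (1.496 × 10^8) / (5.142 × 10^15) = 2.9094 × 10^-8 rad.
In arcseconds: 2.9094 × 10^-8 × 206265 = 0.0060011″.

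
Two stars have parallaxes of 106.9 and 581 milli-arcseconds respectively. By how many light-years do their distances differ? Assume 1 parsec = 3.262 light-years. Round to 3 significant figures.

24.9 ly

d_A = 1/0.1069″ = 9.3545 pc; d_B = 1/0.5810″ = 1.7212 pc.
|d_B − d_A| = |1.7212 − 9.3545| = 7.6333 pc = 7.6333 × 3.262 ly = 24.9 ly.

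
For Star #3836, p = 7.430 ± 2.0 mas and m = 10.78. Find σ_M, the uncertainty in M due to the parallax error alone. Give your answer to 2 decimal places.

M = m − 5 log₁₀ d + 5 = m + 5 log₁₀ p + 5, so ∂M/∂p = 5/(p ln 10).
σ_M = (5/ln 10) · (σ_p/p) = 2.1715 × 2.0/7.430 = 2.1715 × 0.26918 = 0.58452.

σ_M = 0.58 mag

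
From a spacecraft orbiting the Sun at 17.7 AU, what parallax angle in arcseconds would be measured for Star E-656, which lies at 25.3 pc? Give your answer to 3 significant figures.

0.700 arcsec

p (arcsec) = B (AU) / d (pc).
p = 17.7 / 25.3 = 0.6996 arcsec.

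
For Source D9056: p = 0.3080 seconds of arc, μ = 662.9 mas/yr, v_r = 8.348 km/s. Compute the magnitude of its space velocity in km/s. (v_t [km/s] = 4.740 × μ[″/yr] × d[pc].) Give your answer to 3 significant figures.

d = 1/p = 1/0.3080″ = 3.2468 pc.
μ = 662.9 mas/yr = 0.6629 ″/yr.
v_t = 4.740 μ d = 4.740 × 0.6629 × 3.2468 = 10.202 km/s.
v = √(v_r² + v_t²) = √(8.348² + 10.202²) = √173.77 = 13.182 km/s.

13.2 km/s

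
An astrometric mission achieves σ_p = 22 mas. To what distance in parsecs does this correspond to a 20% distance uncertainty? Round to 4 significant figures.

9.091 pc

σ_d/d = σ_p/p, so the condition is σ_p/p ≤ 0.20, i.e. p ≥ σ_p/0.20.
p_min = 22/0.20 = 110 mas = 0.11 arcsec.
d_max = 1/p_min = 1/0.11 = 9.0909 pc.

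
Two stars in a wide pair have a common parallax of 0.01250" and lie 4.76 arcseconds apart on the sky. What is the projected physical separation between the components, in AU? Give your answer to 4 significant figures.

d = 1/p = 1/0.01250″ = 80 pc.
At distance d (pc), an angle of θ arcsec spans θ·d AU: s = 4.76 × 80 = 380.8 AU.

380.8 AU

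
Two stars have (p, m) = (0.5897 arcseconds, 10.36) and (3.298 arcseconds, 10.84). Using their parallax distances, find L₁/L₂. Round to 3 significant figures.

L₁/L₂ = 48.7

d₁ = 1/p₁ = 1/0.5897″ = 1.6958 pc; d₂ = 1/p₂ = 1/3.298″ = 0.30321 pc.
M₁ = m₁ − 5 log₁₀ d₁ + 5 = 10.36 − 1.1469 + 5 = 14.2131.
M₂ = 10.84 − (-2.5913) + 5 = 18.4313.
L₁/L₂ = 10^(0.4(M₂ − M₁)) = 10^(0.4 × 4.2182) = 10^1.68728 = 48.672.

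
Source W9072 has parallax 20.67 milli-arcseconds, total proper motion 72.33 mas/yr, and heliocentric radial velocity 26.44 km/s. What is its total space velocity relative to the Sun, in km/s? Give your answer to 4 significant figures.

d = 1/p = 1/0.02067″ = 48.379 pc.
μ = 72.33 mas/yr = 0.07233 ″/yr.
v_t = 4.740 μ d = 4.740 × 0.07233 × 48.379 = 16.586 km/s.
v = √(v_r² + v_t²) = √(26.44² + 16.586²) = √974.169 = 31.212 km/s.

31.21 km/s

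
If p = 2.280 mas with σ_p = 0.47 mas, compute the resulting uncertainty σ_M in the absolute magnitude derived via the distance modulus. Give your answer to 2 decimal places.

M = m − 5 log₁₀ d + 5 = m + 5 log₁₀ p + 5, so ∂M/∂p = 5/(p ln 10).
σ_M = (5/ln 10) · (σ_p/p) = 2.1715 × 0.47/2.280 = 2.1715 × 0.20614 = 0.44763.

σ_M = 0.45 mag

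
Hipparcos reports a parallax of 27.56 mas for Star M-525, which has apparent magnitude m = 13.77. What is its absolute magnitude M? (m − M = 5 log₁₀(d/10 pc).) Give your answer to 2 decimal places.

M = 10.97

d = 1/p = 1/0.02756″ = 36.284 pc.
m − M = 5 log₁₀(36.284) − 5 = 7.7986 − 5 = 2.7986.
M = m − (m − M) = 13.77 − 2.7986 = 10.97.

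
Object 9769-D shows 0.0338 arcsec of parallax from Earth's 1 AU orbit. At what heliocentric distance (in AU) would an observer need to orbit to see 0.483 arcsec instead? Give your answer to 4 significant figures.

Parallax scales linearly with baseline: p ∝ B, so B = p_target / p_Earth × 1 AU.
B = 0.483 / 0.0338 = 14.29 AU.

14.29 AU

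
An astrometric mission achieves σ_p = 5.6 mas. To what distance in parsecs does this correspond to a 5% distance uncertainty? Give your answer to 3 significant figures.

8.93 pc

σ_d/d = σ_p/p, so the condition is σ_p/p ≤ 0.05, i.e. p ≥ σ_p/0.05.
p_min = 5.6/0.05 = 112 mas = 0.112 arcsec.
d_max = 1/p_min = 1/0.112 = 8.9286 pc.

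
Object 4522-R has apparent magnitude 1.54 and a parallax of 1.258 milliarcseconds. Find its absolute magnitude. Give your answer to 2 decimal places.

M = -7.96

d = 1/p = 1/0.001258″ = 794.91 pc.
m − M = 5 log₁₀(794.91) − 5 = 14.5016 − 5 = 9.5016.
M = m − (m − M) = 1.54 − 9.5016 = -7.96.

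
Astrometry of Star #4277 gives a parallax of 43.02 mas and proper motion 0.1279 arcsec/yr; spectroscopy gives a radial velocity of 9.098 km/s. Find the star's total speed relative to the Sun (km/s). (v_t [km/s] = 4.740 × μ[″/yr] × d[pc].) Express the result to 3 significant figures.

d = 1/p = 1/0.04302″ = 23.245 pc.
v_t = 4.740 μ d = 4.740 × 0.1279 × 23.245 = 14.092 km/s.
v = √(v_r² + v_t²) = √(9.098² + 14.092²) = √281.358 = 16.774 km/s.

16.8 km/s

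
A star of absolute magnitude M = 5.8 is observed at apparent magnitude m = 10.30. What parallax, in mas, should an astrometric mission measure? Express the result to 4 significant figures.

m − M = 10.30 − 5.8 = 4.50.
d = 10^((m−M)/5 + 1) = 10^1.900 = 79.433 pc.
p = 1/d = 1/79.433 = 0.012589 arcsec = 12.589 mas.

12.59 mas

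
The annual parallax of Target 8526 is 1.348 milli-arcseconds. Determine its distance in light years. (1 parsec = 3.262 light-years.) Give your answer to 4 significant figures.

p = 1.348 milli-arcseconds = 0.001348 arcsec.
d = 1/p = 1/0.001348 = 741.84 pc.
In light-years: 741.84 × 3.262 = 2419.9 ly.

2420 light years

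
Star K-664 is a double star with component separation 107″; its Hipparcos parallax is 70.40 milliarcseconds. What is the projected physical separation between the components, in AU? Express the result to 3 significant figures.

1520 AU

d = 1/p = 1/0.07040″ = 14.205 pc.
At distance d (pc), an angle of θ arcsec spans θ·d AU: s = 107 × 14.205 = 1519.9 AU.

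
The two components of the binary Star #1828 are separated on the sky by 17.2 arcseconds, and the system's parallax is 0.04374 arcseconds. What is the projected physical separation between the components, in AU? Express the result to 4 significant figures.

d = 1/p = 1/0.04374″ = 22.862 pc.
At distance d (pc), an angle of θ arcsec spans θ·d AU: s = 17.2 × 22.862 = 393.23 AU.

393.2 AU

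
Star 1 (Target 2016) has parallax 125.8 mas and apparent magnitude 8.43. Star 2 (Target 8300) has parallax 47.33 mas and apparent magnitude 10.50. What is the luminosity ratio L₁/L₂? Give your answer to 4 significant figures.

d₁ = 1/p₁ = 1/0.1258″ = 7.9491 pc; d₂ = 1/p₂ = 1/0.04733″ = 21.128 pc.
M₁ = m₁ − 5 log₁₀ d₁ + 5 = 8.43 − 4.5016 + 5 = 8.9284.
M₂ = 10.50 − 6.6243 + 5 = 8.8757.
L₁/L₂ = 10^(0.4(M₂ − M₁)) = 10^(0.4 × (-0.0527)) = 10^(-0.02108) = 0.95262.

L₁/L₂ = 0.9526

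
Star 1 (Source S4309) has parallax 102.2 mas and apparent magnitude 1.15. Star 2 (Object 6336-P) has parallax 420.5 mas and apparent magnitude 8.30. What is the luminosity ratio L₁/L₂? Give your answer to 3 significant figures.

L₁/L₂ = 12300

d₁ = 1/p₁ = 1/0.1022″ = 9.7847 pc; d₂ = 1/p₂ = 1/0.4205″ = 2.3781 pc.
M₁ = m₁ − 5 log₁₀ d₁ + 5 = 1.15 − 4.9527 + 5 = 1.1973.
M₂ = 8.30 − 1.8812 + 5 = 11.4188.
L₁/L₂ = 10^(0.4(M₂ − M₁)) = 10^(0.4 × 10.2215) = 10^4.08860 = 12263.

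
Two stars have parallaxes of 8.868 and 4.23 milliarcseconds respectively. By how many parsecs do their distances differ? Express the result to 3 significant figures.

d_A = 1/0.008868″ = 112.76 pc; d_B = 1/0.004230″ = 236.41 pc.
|d_B − d_A| = |236.41 − 112.76| = 123.65 pc.

124 pc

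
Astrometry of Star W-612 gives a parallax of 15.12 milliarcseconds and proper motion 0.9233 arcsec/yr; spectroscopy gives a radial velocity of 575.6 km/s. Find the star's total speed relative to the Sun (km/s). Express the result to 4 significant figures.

644.3 km/s

d = 1/p = 1/0.01512″ = 66.138 pc.
v_t = 4.740 μ d = 4.740 × 0.9233 × 66.138 = 289.45 km/s.
v = √(v_r² + v_t²) = √(575.6² + 289.45²) = √415097 = 644.28 km/s.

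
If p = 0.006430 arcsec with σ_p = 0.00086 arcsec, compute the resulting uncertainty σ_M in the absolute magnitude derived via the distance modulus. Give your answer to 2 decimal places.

σ_M = 0.29 mag

M = m − 5 log₁₀ d + 5 = m + 5 log₁₀ p + 5, so ∂M/∂p = 5/(p ln 10).
σ_M = (5/ln 10) · (σ_p/p) = 2.1715 × 0.00086/0.006430 = 2.1715 × 0.13375 = 0.29044.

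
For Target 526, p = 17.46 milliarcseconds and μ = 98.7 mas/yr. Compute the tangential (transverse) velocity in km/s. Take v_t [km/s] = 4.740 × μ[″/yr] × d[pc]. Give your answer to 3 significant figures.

d = 1/p = 1/0.01746″ = 57.274 pc.
μ = 98.7 mas/yr = 0.0987 ″/yr.
v_t = 4.74 × μ × d = 4.74 × 0.0987 × 57.274 = 26.795 km/s.

26.8 km/s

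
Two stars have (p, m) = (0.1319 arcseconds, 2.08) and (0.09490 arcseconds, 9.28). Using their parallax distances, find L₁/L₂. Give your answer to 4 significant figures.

d₁ = 1/p₁ = 1/0.1319″ = 7.5815 pc; d₂ = 1/p₂ = 1/0.09490″ = 10.537 pc.
M₁ = m₁ − 5 log₁₀ d₁ + 5 = 2.08 − 4.3988 + 5 = 2.6812.
M₂ = 9.28 − 5.1136 + 5 = 9.1664.
L₁/L₂ = 10^(0.4(M₂ − M₁)) = 10^(0.4 × 6.4852) = 10^2.59408 = 392.72.

L₁/L₂ = 392.7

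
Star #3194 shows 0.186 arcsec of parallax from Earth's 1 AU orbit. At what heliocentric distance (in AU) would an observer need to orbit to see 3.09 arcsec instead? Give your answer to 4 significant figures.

16.61 AU

Parallax scales linearly with baseline: p ∝ B, so B = p_target / p_Earth × 1 AU.
B = 3.09 / 0.186 = 16.613 AU.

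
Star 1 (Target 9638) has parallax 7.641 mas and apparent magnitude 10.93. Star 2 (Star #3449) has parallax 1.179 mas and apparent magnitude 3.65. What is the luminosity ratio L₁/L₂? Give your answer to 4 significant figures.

d₁ = 1/p₁ = 1/0.007641″ = 130.87 pc; d₂ = 1/p₂ = 1/0.001179″ = 848.18 pc.
M₁ = m₁ − 5 log₁₀ d₁ + 5 = 10.93 − 10.5842 + 5 = 5.3458.
M₂ = 3.65 − 14.6424 + 5 = -5.9924.
L₁/L₂ = 10^(0.4(M₂ − M₁)) = 10^(0.4 × (-11.3382)) = 10^(-4.53528) = 0.000029155.

L₁/L₂ = 2.916 × 10^-5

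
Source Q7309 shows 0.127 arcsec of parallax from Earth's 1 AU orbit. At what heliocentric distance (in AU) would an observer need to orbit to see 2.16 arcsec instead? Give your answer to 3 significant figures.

Parallax scales linearly with baseline: p ∝ B, so B = p_target / p_Earth × 1 AU.
B = 2.16 / 0.127 = 17.008 AU.

17.0 AU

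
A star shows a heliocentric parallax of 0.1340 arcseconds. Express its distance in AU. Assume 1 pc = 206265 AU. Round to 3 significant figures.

1.54 × 10^6 AU

d = 1/p = 1/0.1340 = 7.4627 pc.
In AU: 7.4627 × 206265 = 1.5393 × 10^6 AU.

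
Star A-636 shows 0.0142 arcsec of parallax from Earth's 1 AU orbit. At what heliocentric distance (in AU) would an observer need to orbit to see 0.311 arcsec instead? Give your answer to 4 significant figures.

21.90 AU

Parallax scales linearly with baseline: p ∝ B, so B = p_target / p_Earth × 1 AU.
B = 0.311 / 0.0142 = 21.901 AU.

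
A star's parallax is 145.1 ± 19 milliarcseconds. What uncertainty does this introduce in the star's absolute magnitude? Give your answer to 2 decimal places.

σ_M = 0.28 mag

M = m − 5 log₁₀ d + 5 = m + 5 log₁₀ p + 5, so ∂M/∂p = 5/(p ln 10).
σ_M = (5/ln 10) · (σ_p/p) = 2.1715 × 19/145.1 = 2.1715 × 0.13094 = 0.28434.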